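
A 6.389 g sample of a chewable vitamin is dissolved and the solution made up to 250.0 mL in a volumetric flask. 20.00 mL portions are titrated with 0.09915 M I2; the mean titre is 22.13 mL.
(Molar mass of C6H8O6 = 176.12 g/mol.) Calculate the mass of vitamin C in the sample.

C6H8O6 + I2 → C6H6O6 + 2 HI
n(I2) per titration = 0.02213 × 0.09915 = 2.194 × 10^-3 mol
n(C6H8O6) in each aliquot = 2.194 × 10^-3 mol (1:1 ratio)
n(C6H8O6) in the whole flask = 2.194 × 10^-3 × 250.0/20.00 = 0.02743 mol
mass of C6H8O6 = 0.02743 × 176.12 = 4.831 g

4.831 g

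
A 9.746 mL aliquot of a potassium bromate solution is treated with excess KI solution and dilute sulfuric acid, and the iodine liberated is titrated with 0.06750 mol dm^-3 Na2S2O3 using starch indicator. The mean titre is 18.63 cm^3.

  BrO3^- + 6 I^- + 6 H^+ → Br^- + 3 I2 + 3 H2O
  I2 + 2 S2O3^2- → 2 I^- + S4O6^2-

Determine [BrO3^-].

0.02150 mol/L

n(S2O3^2-) = 0.01863 × 0.06750 = 1.258 × 10^-3 mol
n(I2) = n(S2O3^2-)/2 = 6.288 × 10^-4 mol
From the 1:3 ratio, n(BrO3^-) in the aliquot = 1/3 × 6.288 × 10^-4 = 2.096 × 10^-4 mol
[BrO3^-] = 2.096 × 10^-4 / 0.009746 = 0.02150 mol/L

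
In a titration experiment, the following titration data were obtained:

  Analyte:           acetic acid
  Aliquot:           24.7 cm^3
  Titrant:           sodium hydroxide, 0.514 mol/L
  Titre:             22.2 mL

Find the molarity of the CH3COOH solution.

0.462 mol/L

CH3COOH + NaOH → CH3COONa + H2O
n(NaOH) = 0.0222 L × 0.514 mol/L = 0.0114 mol
n(CH3COOH) = 0.0114 mol (1:1 mole ratio)
[CH3COOH] = 0.0114 mol / 0.0247 L = 0.462 mol/L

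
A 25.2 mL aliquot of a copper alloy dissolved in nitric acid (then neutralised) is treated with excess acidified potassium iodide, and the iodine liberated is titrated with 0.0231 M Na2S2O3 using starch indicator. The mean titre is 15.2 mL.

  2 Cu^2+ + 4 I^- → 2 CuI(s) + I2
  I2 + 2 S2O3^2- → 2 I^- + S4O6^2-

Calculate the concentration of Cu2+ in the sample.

n(S2O3^2-) = 0.0152 × 0.0231 = 3.51 × 10^-4 mol
n(I2) = n(S2O3^2-)/2 = 1.76 × 10^-4 mol
From the 2:1 ratio, n(Cu2+) in the aliquot = 2/1 × 1.76 × 10^-4 = 3.51 × 10^-4 mol
[Cu2+] = 3.51 × 10^-4 / 0.0252 = 0.0139 mol/L

0.0139 M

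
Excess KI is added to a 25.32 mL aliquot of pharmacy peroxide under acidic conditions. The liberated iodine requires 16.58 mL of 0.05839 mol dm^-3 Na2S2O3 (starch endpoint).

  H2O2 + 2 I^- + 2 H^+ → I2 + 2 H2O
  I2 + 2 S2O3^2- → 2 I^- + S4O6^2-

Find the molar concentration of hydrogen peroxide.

n(S2O3^2-) = 0.01658 × 0.05839 = 9.681 × 10^-4 mol
n(I2) = n(S2O3^2-)/2 = 4.841 × 10^-4 mol
n(H2O2) in the aliquot = 4.841 × 10^-4 mol (1:1 ratio)
[H2O2] = 4.841 × 10^-4 / 0.02532 = 0.01912 mol/L

0.01912 mol/L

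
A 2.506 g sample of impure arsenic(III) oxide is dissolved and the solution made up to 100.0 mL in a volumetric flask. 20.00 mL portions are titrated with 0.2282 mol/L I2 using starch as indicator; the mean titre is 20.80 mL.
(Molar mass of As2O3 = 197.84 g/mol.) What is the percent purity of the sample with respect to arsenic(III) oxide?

93.68 %

As2O3 + 2 I2 + 2 H2O → As2O5 + 4 HI
n(I2) per titration = 0.02080 × 0.2282 = 4.747 × 10^-3 mol
From the 1:2 ratio, n(As2O3) in each aliquot = 1/2 × 4.747 × 10^-3 = 2.373 × 10^-3 mol
n(As2O3) in the whole flask = 2.373 × 10^-3 × 100.0/20.00 = 0.01187 mol
mass of As2O3 = 0.01187 × 197.84 = 2.348 g
% As2O3 = 2.348 / 2.506 × 100 = 93.68 %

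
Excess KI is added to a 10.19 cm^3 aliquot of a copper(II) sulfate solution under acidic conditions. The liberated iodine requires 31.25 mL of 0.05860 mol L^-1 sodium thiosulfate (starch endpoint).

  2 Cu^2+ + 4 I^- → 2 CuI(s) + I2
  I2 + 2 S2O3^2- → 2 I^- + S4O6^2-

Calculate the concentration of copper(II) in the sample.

n(S2O3^2-) = 0.03125 × 0.05860 = 1.831 × 10^-3 mol
n(I2) = n(S2O3^2-)/2 = 9.156 × 10^-4 mol
From the 2:1 ratio, n(Cu2+) in the aliquot = 2/1 × 9.156 × 10^-4 = 1.831 × 10^-3 mol
[Cu2+] = 1.831 × 10^-3 / 0.01019 = 0.1797 mol/L

0.1797 mol/L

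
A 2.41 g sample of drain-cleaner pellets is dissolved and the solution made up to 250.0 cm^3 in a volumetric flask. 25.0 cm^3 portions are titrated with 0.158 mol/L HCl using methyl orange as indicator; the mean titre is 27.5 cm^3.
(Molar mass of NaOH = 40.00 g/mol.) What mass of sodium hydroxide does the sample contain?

NaOH + HCl → NaCl + H2O
n(HCl) per titration = 0.0275 × 0.158 = 4.34 × 10^-3 mol
n(NaOH) in each aliquot = 4.34 × 10^-3 mol (1:1 ratio)
n(NaOH) in the whole flask = 4.34 × 10^-3 × 250.0/25.0 = 0.0435 mol
mass of NaOH = 0.0435 × 40.00 = 1.74 g

1.74 g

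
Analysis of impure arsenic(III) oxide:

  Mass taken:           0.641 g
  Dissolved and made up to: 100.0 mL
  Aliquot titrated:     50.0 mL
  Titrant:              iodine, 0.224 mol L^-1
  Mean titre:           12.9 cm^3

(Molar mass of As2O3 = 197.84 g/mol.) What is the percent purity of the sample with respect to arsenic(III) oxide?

As2O3 + 2 I2 + 2 H2O → As2O5 + 4 HI
n(I2) per titration = 0.0129 × 0.224 = 2.89 × 10^-3 mol
From the 1:2 ratio, n(As2O3) in each aliquot = 1/2 × 2.89 × 10^-3 = 1.44 × 10^-3 mol
n(As2O3) in the whole flask = 1.44 × 10^-3 × 100.0/50.0 = 2.89 × 10^-3 mol
mass of As2O3 = 2.89 × 10^-3 × 197.84 = 0.572 g
% As2O3 = 0.572 / 0.641 × 100 = 89.2 %

89.2 %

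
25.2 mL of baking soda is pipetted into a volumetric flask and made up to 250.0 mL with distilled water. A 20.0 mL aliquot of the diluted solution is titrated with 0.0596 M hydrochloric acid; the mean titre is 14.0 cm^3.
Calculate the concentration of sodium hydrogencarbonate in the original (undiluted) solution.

NaHCO3 + HCl → NaCl + H2O + CO2
n(HCl) = 0.0140 × 0.0596 = 8.34 × 10^-4 mol
n(NaHCO3) in the aliquot = 8.34 × 10^-4 mol (1:1 ratio)
[NaHCO3]_dilute = 8.34 × 10^-4 / 0.0200 = 0.0417 mol/L
Dilution factor = 250.0 / 25.2 = 9.921
[NaHCO3]_stock = 0.0417 × 9.921 = 0.414 mol/L

0.414 M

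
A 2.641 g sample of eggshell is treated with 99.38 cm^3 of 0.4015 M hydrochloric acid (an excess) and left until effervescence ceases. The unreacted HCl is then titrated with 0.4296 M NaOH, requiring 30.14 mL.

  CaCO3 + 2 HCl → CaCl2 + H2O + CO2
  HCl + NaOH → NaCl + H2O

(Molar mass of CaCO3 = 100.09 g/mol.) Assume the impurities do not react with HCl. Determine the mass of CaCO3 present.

n(HCl) added = 0.09938 × 0.4015 = 0.03990 mol
n(NaOH) used in back-titration = 0.03014 × 0.4296 = 0.01295 mol
n(HCl) left over = 0.01295 mol (1:1 ratio)
n(HCl) consumed by analyte = 0.03990 − 0.01295 = 0.02695 mol
From the 1:2 ratio, n(CaCO3) = 1/2 × 0.02695 = 0.01348 mol
mass of CaCO3 = 0.01348 × 100.09 = 1.349 g

1.349 g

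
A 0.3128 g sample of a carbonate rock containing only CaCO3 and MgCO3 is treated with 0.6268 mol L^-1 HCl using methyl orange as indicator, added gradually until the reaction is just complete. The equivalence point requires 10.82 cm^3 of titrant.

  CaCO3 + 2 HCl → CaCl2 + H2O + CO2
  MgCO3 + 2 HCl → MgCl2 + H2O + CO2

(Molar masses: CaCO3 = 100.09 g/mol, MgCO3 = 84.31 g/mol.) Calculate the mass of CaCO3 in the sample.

n(HCl) = 0.01082 × 0.6268 = 6.782 × 10^-3 mol
Let x = n(CaCO3), y = n(MgCO3).
Titrant: 2x + 2y = 6.782 × 10^-3;  mass: 100.09x + 84.31y = 0.3128
Solving, x = 1.705 × 10^-3 mol, y = 1.686 × 10^-3 mol
mass of CaCO3 = 1.705 × 10^-3 × 100.09 = 0.1707 g

0.1707 g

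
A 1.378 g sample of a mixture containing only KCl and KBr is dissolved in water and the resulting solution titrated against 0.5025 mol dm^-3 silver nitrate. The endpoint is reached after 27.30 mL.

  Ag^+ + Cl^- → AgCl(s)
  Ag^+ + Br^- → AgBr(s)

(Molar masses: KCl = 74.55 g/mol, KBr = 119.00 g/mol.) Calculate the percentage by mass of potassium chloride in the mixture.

n(AgNO3) = 0.02730 × 0.5025 = 0.01372 mol
Let x = n(KCl), y = n(KBr).
Titrant: 1x + 1y = 0.01372;  mass: 74.55x + 119.00y = 1.378
Solving, x = 5.725 × 10^-3 mol, y = 7.993 × 10^-3 mol
mass of KCl = 5.725 × 10^-3 × 74.55 = 0.4268 g
% KCl = 0.4268 / 1.378 × 100 = 30.97 %

30.97 %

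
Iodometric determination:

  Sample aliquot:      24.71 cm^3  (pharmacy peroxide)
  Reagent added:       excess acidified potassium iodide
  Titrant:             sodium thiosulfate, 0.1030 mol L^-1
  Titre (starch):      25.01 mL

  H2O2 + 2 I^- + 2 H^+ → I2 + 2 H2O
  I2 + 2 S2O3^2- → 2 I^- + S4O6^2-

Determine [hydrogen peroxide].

n(S2O3^2-) = 0.02501 × 0.1030 = 2.576 × 10^-3 mol
n(I2) = n(S2O3^2-)/2 = 1.288 × 10^-3 mol
n(H2O2) in the aliquot = 1.288 × 10^-3 mol (1:1 ratio)
[H2O2] = 1.288 × 10^-3 / 0.02471 = 0.05213 mol/L

0.05213 mol/L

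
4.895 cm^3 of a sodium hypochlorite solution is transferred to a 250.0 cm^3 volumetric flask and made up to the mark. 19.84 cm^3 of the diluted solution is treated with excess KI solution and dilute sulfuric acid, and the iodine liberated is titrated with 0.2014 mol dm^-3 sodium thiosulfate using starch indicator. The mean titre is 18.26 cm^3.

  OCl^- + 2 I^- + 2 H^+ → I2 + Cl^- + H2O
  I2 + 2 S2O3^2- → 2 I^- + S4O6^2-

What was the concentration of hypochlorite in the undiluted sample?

4.733 mol/L

n(S2O3^2-) = 0.01826 × 0.2014 = 3.678 × 10^-3 mol
n(I2) = n(S2O3^2-)/2 = 1.839 × 10^-3 mol
n(OCl^-) in the aliquot = 1.839 × 10^-3 mol (1:1 ratio)
[OCl^-]_dilute = 1.839 × 10^-3 / 0.01984 = 0.09268 mol/L
[OCl^-]_original = 0.09268 × 250.0/4.895 = 4.733 mol/L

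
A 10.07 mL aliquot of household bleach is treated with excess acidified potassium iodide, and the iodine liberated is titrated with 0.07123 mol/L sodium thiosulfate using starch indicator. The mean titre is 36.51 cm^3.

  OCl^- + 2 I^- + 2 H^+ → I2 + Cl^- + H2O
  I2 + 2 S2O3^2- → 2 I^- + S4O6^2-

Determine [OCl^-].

0.1291 mol/L

n(S2O3^2-) = 0.03651 × 0.07123 = 2.601 × 10^-3 mol
n(I2) = n(S2O3^2-)/2 = 1.300 × 10^-3 mol
n(OCl^-) in the aliquot = 1.300 × 10^-3 mol (1:1 ratio)
[OCl^-] = 1.300 × 10^-3 / 0.01007 = 0.1291 mol/L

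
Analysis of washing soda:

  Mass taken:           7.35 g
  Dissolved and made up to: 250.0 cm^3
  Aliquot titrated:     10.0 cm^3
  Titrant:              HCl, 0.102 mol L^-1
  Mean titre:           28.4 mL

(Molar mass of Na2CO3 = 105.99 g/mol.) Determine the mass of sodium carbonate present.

3.84 g

Na2CO3 + 2 HCl → 2 NaCl + H2O + CO2
n(HCl) per titration = 0.0284 × 0.102 = 2.90 × 10^-3 mol
From the 1:2 ratio, n(Na2CO3) in each aliquot = 1/2 × 2.90 × 10^-3 = 1.45 × 10^-3 mol
n(Na2CO3) in the whole flask = 1.45 × 10^-3 × 250.0/10.0 = 0.0362 mol
mass of Na2CO3 = 0.0362 × 105.99 = 3.84 g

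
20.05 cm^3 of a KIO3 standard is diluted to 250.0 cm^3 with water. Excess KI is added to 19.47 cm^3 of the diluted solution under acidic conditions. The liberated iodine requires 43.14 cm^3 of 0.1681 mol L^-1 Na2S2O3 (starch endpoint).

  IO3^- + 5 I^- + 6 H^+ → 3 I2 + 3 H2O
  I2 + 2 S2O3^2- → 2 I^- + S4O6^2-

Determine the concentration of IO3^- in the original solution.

0.7740 mol/L

n(S2O3^2-) = 0.04314 × 0.1681 = 7.252 × 10^-3 mol
n(I2) = n(S2O3^2-)/2 = 3.626 × 10^-3 mol
From the 1:3 ratio, n(IO3^-) in the aliquot = 1/3 × 3.626 × 10^-3 = 1.209 × 10^-3 mol
[IO3^-]_dilute = 1.209 × 10^-3 / 0.01947 = 0.06208 mol/L
[IO3^-]_original = 0.06208 × 250.0/20.05 = 0.7740 mol/L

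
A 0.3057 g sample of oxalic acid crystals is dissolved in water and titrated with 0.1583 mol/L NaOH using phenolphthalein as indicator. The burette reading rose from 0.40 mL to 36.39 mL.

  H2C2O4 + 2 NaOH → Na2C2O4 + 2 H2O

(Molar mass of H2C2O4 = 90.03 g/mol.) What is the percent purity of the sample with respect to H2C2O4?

n(NaOH) = 0.03599 L × 0.1583 mol/L = 5.697 × 10^-3 mol
From the 1:2 ratio, n(H2C2O4) = 1/2 × 5.697 × 10^-3 = 2.849 × 10^-3 mol
mass of H2C2O4 = 2.849 × 10^-3 × 90.03 g/mol = 0.2565 g
% H2C2O4 = 0.2565 / 0.3057 × 100 = 83.89 %

83.89 %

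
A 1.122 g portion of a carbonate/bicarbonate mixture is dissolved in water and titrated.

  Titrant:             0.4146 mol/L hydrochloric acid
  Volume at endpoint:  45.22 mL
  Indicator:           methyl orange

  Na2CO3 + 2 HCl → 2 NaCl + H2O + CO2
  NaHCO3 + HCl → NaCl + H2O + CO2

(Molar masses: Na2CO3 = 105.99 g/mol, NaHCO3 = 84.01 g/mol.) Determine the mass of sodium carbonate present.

0.7741 g

n(HCl) = 0.04522 × 0.4146 = 0.01875 mol
Let x = n(Na2CO3), y = n(NaHCO3).
Titrant: 2x + 1y = 0.01875;  mass: 105.99x + 84.01y = 1.122
Solving, x = 7.304 × 10^-3 mol, y = 4.141 × 10^-3 mol
mass of Na2CO3 = 7.304 × 10^-3 × 105.99 = 0.7741 g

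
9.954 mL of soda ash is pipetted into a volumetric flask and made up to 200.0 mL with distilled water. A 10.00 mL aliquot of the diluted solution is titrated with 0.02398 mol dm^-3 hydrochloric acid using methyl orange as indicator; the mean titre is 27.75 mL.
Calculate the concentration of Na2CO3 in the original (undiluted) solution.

Na2CO3 + 2 HCl → 2 NaCl + H2O + CO2
n(HCl) = 0.02775 × 0.02398 = 6.654 × 10^-4 mol
From the 1:2 ratio, n(Na2CO3) in the aliquot = 1/2 × 6.654 × 10^-4 = 3.327 × 10^-4 mol
[Na2CO3]_dilute = 3.327 × 10^-4 / 0.01000 = 0.03327 mol/L
Dilution factor = 200.0 / 9.954 = 20.09
[Na2CO3]_stock = 0.03327 × 20.09 = 0.6685 mol/L

0.6685 mol/L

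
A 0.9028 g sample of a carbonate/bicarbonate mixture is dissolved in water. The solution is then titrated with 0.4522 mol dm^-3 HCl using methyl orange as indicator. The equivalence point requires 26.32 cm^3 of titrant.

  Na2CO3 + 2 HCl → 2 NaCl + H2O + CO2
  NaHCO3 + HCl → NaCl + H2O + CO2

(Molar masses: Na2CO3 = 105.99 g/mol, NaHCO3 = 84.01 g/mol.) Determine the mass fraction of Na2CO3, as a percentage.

18.37 %

n(HCl) = 0.02632 × 0.4522 = 0.01190 mol
Let x = n(Na2CO3), y = n(NaHCO3).
Titrant: 2x + 1y = 0.01190;  mass: 105.99x + 84.01y = 0.9028
Solving, x = 1.565 × 10^-3 mol, y = 8.772 × 10^-3 mol
mass of Na2CO3 = 1.565 × 10^-3 × 105.99 = 0.1659 g
% Na2CO3 = 0.1659 / 0.9028 × 100 = 18.37 %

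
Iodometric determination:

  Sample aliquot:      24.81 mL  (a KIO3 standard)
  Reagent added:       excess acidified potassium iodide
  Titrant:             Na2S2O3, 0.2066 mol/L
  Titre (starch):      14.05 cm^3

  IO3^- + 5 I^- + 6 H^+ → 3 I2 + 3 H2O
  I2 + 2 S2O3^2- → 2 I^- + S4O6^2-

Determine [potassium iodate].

0.01950 mol/L

n(S2O3^2-) = 0.01405 × 0.2066 = 2.903 × 10^-3 mol
n(I2) = n(S2O3^2-)/2 = 1.451 × 10^-3 mol
From the 1:3 ratio, n(IO3^-) in the aliquot = 1/3 × 1.451 × 10^-3 = 4.838 × 10^-4 mol
[IO3^-] = 4.838 × 10^-4 / 0.02481 = 0.01950 mol/L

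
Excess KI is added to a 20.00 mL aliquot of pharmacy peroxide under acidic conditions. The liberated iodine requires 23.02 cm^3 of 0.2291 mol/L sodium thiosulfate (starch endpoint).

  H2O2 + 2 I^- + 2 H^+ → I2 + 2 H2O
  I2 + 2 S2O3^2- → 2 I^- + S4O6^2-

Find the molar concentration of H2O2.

n(S2O3^2-) = 0.02302 × 0.2291 = 5.274 × 10^-3 mol
n(I2) = n(S2O3^2-)/2 = 2.637 × 10^-3 mol
n(H2O2) in the aliquot = 2.637 × 10^-3 mol (1:1 ratio)
[H2O2] = 2.637 × 10^-3 / 0.02000 = 0.1318 mol/L

0.1318 mol/L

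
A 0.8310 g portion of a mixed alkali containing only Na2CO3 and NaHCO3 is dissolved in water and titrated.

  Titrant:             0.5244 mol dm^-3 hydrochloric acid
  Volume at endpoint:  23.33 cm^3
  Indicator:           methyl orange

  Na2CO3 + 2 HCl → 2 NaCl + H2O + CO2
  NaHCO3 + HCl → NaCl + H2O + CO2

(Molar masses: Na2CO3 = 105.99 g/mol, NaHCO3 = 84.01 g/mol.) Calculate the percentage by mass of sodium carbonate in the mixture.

n(HCl) = 0.02333 × 0.5244 = 0.01223 mol
Let x = n(Na2CO3), y = n(NaHCO3).
Titrant: 2x + 1y = 0.01223;  mass: 105.99x + 84.01y = 0.8310
Solving, x = 3.173 × 10^-3 mol, y = 5.889 × 10^-3 mol
mass of Na2CO3 = 3.173 × 10^-3 × 105.99 = 0.3363 g
% Na2CO3 = 0.3363 / 0.8310 × 100 = 40.47 %

40.47 %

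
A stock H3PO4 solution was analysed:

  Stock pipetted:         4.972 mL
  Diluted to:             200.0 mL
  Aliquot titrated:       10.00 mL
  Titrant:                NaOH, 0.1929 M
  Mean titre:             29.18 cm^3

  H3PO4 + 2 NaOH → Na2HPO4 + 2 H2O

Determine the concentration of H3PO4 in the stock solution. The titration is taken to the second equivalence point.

n(NaOH) = 0.02918 × 0.1929 = 5.629 × 10^-3 mol
From the 1:2 ratio, n(H3PO4) in the aliquot = 1/2 × 5.629 × 10^-3 = 2.814 × 10^-3 mol
[H3PO4]_dilute = 2.814 × 10^-3 / 0.01000 = 0.2814 mol/L
Dilution factor = 200.0 / 4.972 = 40.23
[H3PO4]_stock = 0.2814 × 40.23 = 11.32 mol/L

11.32 M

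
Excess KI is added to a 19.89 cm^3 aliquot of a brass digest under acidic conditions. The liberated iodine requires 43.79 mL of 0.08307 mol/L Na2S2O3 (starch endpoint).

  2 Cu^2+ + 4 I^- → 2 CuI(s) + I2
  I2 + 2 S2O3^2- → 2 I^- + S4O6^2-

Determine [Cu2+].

n(S2O3^2-) = 0.04379 × 0.08307 = 3.638 × 10^-3 mol
n(I2) = n(S2O3^2-)/2 = 1.819 × 10^-3 mol
From the 2:1 ratio, n(Cu2+) in the aliquot = 2/1 × 1.819 × 10^-3 = 3.638 × 10^-3 mol
[Cu2+] = 3.638 × 10^-3 / 0.01989 = 0.1829 mol/L

0.1829 mol/L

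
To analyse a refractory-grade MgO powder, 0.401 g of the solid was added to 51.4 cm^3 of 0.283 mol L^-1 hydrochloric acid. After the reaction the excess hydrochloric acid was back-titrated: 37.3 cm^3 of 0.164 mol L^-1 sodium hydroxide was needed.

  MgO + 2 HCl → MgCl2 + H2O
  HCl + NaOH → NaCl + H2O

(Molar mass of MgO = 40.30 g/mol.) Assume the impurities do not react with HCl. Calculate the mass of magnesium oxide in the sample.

0.170 g

n(HCl) added = 0.0514 × 0.283 = 0.0145 mol
n(NaOH) used in back-titration = 0.0373 × 0.164 = 6.12 × 10^-3 mol
n(HCl) left over = 6.12 × 10^-3 mol (1:1 ratio)
n(HCl) consumed by analyte = 0.0145 − 6.12 × 10^-3 = 8.43 × 10^-3 mol
From the 1:2 ratio, n(MgO) = 1/2 × 8.43 × 10^-3 = 4.21 × 10^-3 mol
mass of MgO = 4.21 × 10^-3 × 40.30 = 0.170 g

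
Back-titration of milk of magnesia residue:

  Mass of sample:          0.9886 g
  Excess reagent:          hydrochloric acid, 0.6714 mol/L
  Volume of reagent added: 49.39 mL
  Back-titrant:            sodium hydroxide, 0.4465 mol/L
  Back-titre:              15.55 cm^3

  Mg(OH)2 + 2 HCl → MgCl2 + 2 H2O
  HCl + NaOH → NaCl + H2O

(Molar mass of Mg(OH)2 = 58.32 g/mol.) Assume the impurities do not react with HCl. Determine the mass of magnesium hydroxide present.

n(HCl) added = 0.04939 × 0.6714 = 0.03316 mol
n(NaOH) used in back-titration = 0.01555 × 0.4465 = 6.943 × 10^-3 mol
n(HCl) left over = 6.943 × 10^-3 mol (1:1 ratio)
n(HCl) consumed by analyte = 0.03316 − 6.943 × 10^-3 = 0.02622 mol
From the 1:2 ratio, n(Mg(OH)2) = 1/2 × 0.02622 = 0.01311 mol
mass of Mg(OH)2 = 0.01311 × 58.32 = 0.7645 g

0.7645 g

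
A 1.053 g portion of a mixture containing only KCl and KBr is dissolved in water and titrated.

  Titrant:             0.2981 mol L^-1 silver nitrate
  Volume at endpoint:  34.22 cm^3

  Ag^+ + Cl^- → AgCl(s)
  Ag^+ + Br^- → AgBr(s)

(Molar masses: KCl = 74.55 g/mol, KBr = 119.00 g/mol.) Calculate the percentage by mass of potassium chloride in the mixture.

n(AgNO3) = 0.03422 × 0.2981 = 0.01020 mol
Let x = n(KCl), y = n(KBr).
Titrant: 1x + 1y = 0.01020;  mass: 74.55x + 119.00y = 1.053
Solving, x = 3.620 × 10^-3 mol, y = 6.581 × 10^-3 mol
mass of KCl = 3.620 × 10^-3 × 74.55 = 0.2699 g
% KCl = 0.2699 / 1.053 × 100 = 25.63 %

25.63 %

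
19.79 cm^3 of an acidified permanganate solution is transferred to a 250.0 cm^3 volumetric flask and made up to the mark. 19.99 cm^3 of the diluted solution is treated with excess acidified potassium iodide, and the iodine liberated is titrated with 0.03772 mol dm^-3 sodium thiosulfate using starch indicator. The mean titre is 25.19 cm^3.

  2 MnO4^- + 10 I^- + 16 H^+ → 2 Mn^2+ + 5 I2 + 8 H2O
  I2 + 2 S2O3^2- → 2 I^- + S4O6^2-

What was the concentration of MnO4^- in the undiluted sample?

0.1201 mol/L

n(S2O3^2-) = 0.02519 × 0.03772 = 9.502 × 10^-4 mol
n(I2) = n(S2O3^2-)/2 = 4.751 × 10^-4 mol
From the 2:5 ratio, n(MnO4^-) in the aliquot = 2/5 × 4.751 × 10^-4 = 1.900 × 10^-4 mol
[MnO4^-]_dilute = 1.900 × 10^-4 / 0.01999 = 0.009506 mol/L
[MnO4^-]_original = 0.009506 × 250.0/19.79 = 0.1201 mol/L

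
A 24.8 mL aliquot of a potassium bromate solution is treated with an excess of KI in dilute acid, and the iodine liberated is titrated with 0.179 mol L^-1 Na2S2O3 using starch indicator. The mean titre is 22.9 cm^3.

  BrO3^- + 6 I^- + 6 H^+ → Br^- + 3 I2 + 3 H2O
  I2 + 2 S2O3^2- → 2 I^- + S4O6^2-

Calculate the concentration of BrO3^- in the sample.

n(S2O3^2-) = 0.0229 × 0.179 = 4.10 × 10^-3 mol
n(I2) = n(S2O3^2-)/2 = 2.05 × 10^-3 mol
From the 1:3 ratio, n(BrO3^-) in the aliquot = 1/3 × 2.05 × 10^-3 = 6.83 × 10^-4 mol
[BrO3^-] = 6.83 × 10^-4 / 0.0248 = 0.0275 mol/L

0.0275 mol/L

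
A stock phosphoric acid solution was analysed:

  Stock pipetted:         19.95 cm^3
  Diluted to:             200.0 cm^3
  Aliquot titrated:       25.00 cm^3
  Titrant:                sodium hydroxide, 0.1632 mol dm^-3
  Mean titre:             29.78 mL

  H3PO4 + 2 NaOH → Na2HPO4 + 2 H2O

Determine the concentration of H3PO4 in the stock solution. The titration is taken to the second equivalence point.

0.9745 mol/L

n(NaOH) = 0.02978 × 0.1632 = 4.860 × 10^-3 mol
From the 1:2 ratio, n(H3PO4) in the aliquot = 1/2 × 4.860 × 10^-3 = 2.430 × 10^-3 mol
[H3PO4]_dilute = 2.430 × 10^-3 / 0.02500 = 0.09720 mol/L
Dilution factor = 200.0 / 19.95 = 10.03
[H3PO4]_stock = 0.09720 × 10.03 = 0.9745 mol/L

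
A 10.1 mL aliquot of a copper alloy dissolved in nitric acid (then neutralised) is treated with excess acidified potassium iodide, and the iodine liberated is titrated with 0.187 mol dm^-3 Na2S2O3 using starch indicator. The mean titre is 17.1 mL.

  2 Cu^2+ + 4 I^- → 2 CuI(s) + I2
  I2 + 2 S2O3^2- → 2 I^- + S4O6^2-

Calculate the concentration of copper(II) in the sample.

0.317 mol/L

n(S2O3^2-) = 0.0171 × 0.187 = 3.20 × 10^-3 mol
n(I2) = n(S2O3^2-)/2 = 1.60 × 10^-3 mol
From the 2:1 ratio, n(Cu2+) in the aliquot = 2/1 × 1.60 × 10^-3 = 3.20 × 10^-3 mol
[Cu2+] = 3.20 × 10^-3 / 0.0101 = 0.317 mol/L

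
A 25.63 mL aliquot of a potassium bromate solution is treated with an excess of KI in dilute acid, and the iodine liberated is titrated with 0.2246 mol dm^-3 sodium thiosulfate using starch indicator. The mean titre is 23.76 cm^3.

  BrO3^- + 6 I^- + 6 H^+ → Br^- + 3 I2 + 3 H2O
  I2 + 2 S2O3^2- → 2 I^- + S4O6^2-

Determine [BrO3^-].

0.03470 mol/L

n(S2O3^2-) = 0.02376 × 0.2246 = 5.336 × 10^-3 mol
n(I2) = n(S2O3^2-)/2 = 2.668 × 10^-3 mol
From the 1:3 ratio, n(BrO3^-) in the aliquot = 1/3 × 2.668 × 10^-3 = 8.894 × 10^-4 mol
[BrO3^-] = 8.894 × 10^-4 / 0.02563 = 0.03470 mol/L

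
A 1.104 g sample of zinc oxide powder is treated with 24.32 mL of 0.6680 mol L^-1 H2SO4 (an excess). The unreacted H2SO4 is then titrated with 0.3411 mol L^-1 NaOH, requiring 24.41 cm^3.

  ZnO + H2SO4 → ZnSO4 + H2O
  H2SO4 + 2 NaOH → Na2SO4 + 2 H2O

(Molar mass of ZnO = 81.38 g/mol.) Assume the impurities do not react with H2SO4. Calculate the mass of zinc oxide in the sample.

n(H2SO4) added = 0.02432 × 0.6680 = 0.01625 mol
n(NaOH) used in back-titration = 0.02441 × 0.3411 = 8.326 × 10^-3 mol
From the 1:2 ratio, n(H2SO4) left over = 1/2 × 8.326 × 10^-3 = 4.163 × 10^-3 mol
n(H2SO4) consumed by analyte = 0.01625 − 4.163 × 10^-3 = 0.01208 mol
n(ZnO) = 0.01208 mol (1:1 ratio)
mass of ZnO = 0.01208 × 81.38 = 0.9833 g

0.9833 g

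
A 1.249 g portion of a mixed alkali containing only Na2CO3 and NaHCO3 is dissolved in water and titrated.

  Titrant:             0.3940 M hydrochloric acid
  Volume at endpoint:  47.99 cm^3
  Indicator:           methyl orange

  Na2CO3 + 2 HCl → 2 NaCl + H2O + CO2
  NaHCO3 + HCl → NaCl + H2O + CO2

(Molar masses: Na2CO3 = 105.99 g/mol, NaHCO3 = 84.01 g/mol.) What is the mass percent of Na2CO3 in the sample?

n(HCl) = 0.04799 × 0.3940 = 0.01891 mol
Let x = n(Na2CO3), y = n(NaHCO3).
Titrant: 2x + 1y = 0.01891;  mass: 105.99x + 84.01y = 1.249
Solving, x = 5.473 × 10^-3 mol, y = 7.963 × 10^-3 mol
mass of Na2CO3 = 5.473 × 10^-3 × 105.99 = 0.5800 g
% Na2CO3 = 0.5800 / 1.249 × 100 = 46.44 %

46.44 %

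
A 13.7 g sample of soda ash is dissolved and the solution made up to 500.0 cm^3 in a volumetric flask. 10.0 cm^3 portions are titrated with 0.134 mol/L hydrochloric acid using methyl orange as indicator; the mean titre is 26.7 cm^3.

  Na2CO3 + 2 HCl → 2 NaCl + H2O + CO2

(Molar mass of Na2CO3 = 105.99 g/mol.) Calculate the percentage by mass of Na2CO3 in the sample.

n(HCl) per titration = 0.0267 × 0.134 = 3.58 × 10^-3 mol
From the 1:2 ratio, n(Na2CO3) in each aliquot = 1/2 × 3.58 × 10^-3 = 1.79 × 10^-3 mol
n(Na2CO3) in the whole flask = 1.79 × 10^-3 × 500.0/10.0 = 0.0894 mol
mass of Na2CO3 = 0.0894 × 105.99 = 9.48 g
% Na2CO3 = 9.48 / 13.7 × 100 = 69.2 %

69.2 %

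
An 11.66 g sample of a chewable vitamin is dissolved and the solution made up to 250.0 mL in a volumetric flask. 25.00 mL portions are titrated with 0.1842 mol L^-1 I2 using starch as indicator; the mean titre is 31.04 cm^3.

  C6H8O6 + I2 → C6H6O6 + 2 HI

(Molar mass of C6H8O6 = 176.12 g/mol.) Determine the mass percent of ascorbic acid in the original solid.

86.36 %

n(I2) per titration = 0.03104 × 0.1842 = 5.718 × 10^-3 mol
n(C6H8O6) in each aliquot = 5.718 × 10^-3 mol (1:1 ratio)
n(C6H8O6) in the whole flask = 5.718 × 10^-3 × 250.0/25.00 = 0.05718 mol
mass of C6H8O6 = 0.05718 × 176.12 = 10.07 g
% C6H8O6 = 10.07 / 11.66 × 100 = 86.36 %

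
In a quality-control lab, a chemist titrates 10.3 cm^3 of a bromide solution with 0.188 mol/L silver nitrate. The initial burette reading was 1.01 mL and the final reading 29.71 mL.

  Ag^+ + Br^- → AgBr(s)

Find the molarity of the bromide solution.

n(AgNO3) = 0.0287 L × 0.188 mol/L = 5.40 × 10^-3 mol
n(Br-) = 5.40 × 10^-3 mol (1:1 mole ratio)
[Br-] = 5.40 × 10^-3 mol / 0.0103 L = 0.524 mol/L

0.524 mol/L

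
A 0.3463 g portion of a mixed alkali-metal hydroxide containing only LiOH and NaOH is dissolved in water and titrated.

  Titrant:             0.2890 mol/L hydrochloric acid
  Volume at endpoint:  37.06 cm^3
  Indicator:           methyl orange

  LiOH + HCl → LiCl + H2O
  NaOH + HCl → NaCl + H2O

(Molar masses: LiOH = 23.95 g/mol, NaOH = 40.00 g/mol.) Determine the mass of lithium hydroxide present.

n(HCl) = 0.03706 × 0.2890 = 0.01071 mol
Let x = n(LiOH), y = n(NaOH).
Titrant: 1x + 1y = 0.01071;  mass: 23.95x + 40.00y = 0.3463
Solving, x = 5.116 × 10^-3 mol, y = 5.594 × 10^-3 mol
mass of LiOH = 5.116 × 10^-3 × 23.95 = 0.1225 g

0.1225 g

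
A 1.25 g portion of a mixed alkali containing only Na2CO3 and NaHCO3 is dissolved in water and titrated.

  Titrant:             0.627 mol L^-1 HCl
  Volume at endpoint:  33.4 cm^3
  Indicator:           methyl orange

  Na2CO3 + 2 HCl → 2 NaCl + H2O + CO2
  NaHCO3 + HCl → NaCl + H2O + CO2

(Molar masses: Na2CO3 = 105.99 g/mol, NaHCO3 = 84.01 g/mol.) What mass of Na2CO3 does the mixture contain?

n(HCl) = 0.0334 × 0.627 = 0.0209 mol
Let x = n(Na2CO3), y = n(NaHCO3).
Titrant: 2x + 1y = 0.0209;  mass: 105.99x + 84.01y = 1.25
Solving, x = 8.21 × 10^-3 mol, y = 4.52 × 10^-3 mol
mass of Na2CO3 = 8.21 × 10^-3 × 105.99 = 0.870 g

0.870 g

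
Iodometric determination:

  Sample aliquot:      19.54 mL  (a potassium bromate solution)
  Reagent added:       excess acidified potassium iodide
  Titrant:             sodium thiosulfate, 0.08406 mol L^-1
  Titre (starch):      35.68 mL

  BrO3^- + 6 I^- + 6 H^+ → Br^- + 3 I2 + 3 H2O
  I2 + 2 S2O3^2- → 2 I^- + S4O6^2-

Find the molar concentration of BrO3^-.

n(S2O3^2-) = 0.03568 × 0.08406 = 2.999 × 10^-3 mol
n(I2) = n(S2O3^2-)/2 = 1.500 × 10^-3 mol
From the 1:3 ratio, n(BrO3^-) in the aliquot = 1/3 × 1.500 × 10^-3 = 4.999 × 10^-4 mol
[BrO3^-] = 4.999 × 10^-4 / 0.01954 = 0.02558 mol/L

0.02558 mol/L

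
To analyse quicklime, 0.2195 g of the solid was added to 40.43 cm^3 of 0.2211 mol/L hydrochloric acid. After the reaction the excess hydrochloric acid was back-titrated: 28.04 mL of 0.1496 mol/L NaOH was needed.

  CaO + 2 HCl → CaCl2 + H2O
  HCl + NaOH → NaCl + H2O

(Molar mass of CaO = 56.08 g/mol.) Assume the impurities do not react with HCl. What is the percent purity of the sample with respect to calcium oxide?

n(HCl) added = 0.04043 × 0.2211 = 8.939 × 10^-3 mol
n(NaOH) used in back-titration = 0.02804 × 0.1496 = 4.195 × 10^-3 mol
n(HCl) left over = 4.195 × 10^-3 mol (1:1 ratio)
n(HCl) consumed by analyte = 8.939 × 10^-3 − 4.195 × 10^-3 = 4.744 × 10^-3 mol
From the 1:2 ratio, n(CaO) = 1/2 × 4.744 × 10^-3 = 2.372 × 10^-3 mol
mass of CaO = 2.372 × 10^-3 × 56.08 = 0.1330 g
% CaO = 0.1330 / 0.2195 × 100 = 60.61 %

60.61 %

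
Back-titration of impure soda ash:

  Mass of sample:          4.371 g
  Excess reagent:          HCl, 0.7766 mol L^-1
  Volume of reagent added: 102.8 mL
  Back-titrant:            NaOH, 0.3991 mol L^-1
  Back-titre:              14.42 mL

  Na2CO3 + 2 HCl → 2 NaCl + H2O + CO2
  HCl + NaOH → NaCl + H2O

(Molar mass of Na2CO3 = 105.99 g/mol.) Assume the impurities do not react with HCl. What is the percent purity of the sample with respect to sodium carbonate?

89.82 %

n(HCl) added = 0.1028 × 0.7766 = 0.07983 mol
n(NaOH) used in back-titration = 0.01442 × 0.3991 = 5.755 × 10^-3 mol
n(HCl) left over = 5.755 × 10^-3 mol (1:1 ratio)
n(HCl) consumed by analyte = 0.07983 − 5.755 × 10^-3 = 0.07408 mol
From the 1:2 ratio, n(Na2CO3) = 1/2 × 0.07408 = 0.03704 mol
mass of Na2CO3 = 0.03704 × 105.99 = 3.926 g
% Na2CO3 = 3.926 / 4.371 × 100 = 89.82 %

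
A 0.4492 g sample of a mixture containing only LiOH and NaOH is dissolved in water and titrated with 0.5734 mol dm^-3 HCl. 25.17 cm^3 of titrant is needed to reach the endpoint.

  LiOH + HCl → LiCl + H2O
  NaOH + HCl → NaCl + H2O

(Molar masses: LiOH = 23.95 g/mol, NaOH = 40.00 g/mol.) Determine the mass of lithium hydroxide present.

n(HCl) = 0.02517 × 0.5734 = 0.01443 mol
Let x = n(LiOH), y = n(NaOH).
Titrant: 1x + 1y = 0.01443;  mass: 23.95x + 40.00y = 0.4492
Solving, x = 7.981 × 10^-3 mol, y = 6.451 × 10^-3 mol
mass of LiOH = 7.981 × 10^-3 × 23.95 = 0.1912 g

0.1912 g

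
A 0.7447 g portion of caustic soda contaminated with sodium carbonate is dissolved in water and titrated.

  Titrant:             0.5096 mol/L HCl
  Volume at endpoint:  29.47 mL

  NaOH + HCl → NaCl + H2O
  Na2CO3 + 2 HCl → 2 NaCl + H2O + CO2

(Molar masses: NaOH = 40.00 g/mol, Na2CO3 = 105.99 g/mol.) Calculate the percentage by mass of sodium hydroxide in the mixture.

n(HCl) = 0.02947 × 0.5096 = 0.01502 mol
Let x = n(NaOH), y = n(Na2CO3).
Titrant: 1x + 2y = 0.01502;  mass: 40.00x + 105.99y = 0.7447
Solving, x = 3.938 × 10^-3 mol, y = 5.540 × 10^-3 mol
mass of NaOH = 3.938 × 10^-3 × 40.00 = 0.1575 g
% NaOH = 0.1575 / 0.7447 × 100 = 21.15 %

21.15 %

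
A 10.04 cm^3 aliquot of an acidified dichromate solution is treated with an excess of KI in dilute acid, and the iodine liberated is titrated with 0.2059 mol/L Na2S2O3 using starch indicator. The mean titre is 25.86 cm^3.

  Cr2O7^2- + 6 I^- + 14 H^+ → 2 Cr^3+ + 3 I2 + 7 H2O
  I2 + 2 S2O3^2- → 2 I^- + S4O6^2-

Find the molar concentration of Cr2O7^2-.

0.08839 mol/L

n(S2O3^2-) = 0.02586 × 0.2059 = 5.325 × 10^-3 mol
n(I2) = n(S2O3^2-)/2 = 2.662 × 10^-3 mol
From the 1:3 ratio, n(Cr2O7^2-) in the aliquot = 1/3 × 2.662 × 10^-3 = 8.874 × 10^-4 mol
[Cr2O7^2-] = 8.874 × 10^-4 / 0.01004 = 0.08839 mol/L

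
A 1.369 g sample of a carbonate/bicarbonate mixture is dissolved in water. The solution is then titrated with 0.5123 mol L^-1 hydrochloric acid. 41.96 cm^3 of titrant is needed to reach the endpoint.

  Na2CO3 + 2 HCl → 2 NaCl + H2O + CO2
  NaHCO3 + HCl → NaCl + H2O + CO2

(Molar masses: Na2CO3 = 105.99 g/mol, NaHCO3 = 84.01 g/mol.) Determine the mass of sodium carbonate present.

0.7465 g

n(HCl) = 0.04196 × 0.5123 = 0.02150 mol
Let x = n(Na2CO3), y = n(NaHCO3).
Titrant: 2x + 1y = 0.02150;  mass: 105.99x + 84.01y = 1.369
Solving, x = 7.043 × 10^-3 mol, y = 7.410 × 10^-3 mol
mass of Na2CO3 = 7.043 × 10^-3 × 105.99 = 0.7465 g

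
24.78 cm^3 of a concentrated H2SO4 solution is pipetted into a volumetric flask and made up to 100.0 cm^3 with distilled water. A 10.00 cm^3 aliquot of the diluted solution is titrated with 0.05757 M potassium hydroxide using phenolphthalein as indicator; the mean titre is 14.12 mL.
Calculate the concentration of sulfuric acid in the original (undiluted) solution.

0.1640 M

H2SO4 + 2 KOH → K2SO4 + 2 H2O
n(KOH) = 0.01412 × 0.05757 = 8.129 × 10^-4 mol
From the 1:2 ratio, n(H2SO4) in the aliquot = 1/2 × 8.129 × 10^-4 = 4.064 × 10^-4 mol
[H2SO4]_dilute = 4.064 × 10^-4 / 0.01000 = 0.04064 mol/L
Dilution factor = 100.0 / 24.78 = 4.036
[H2SO4]_stock = 0.04064 × 4.036 = 0.1640 mol/L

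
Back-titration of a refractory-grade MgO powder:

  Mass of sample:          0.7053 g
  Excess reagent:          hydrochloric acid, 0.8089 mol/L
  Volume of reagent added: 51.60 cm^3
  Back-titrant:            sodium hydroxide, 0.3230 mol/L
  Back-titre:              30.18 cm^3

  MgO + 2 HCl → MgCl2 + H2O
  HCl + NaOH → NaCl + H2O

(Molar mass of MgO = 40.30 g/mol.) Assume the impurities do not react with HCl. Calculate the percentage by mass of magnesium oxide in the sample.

91.40 %

n(HCl) added = 0.05160 × 0.8089 = 0.04174 mol
n(NaOH) used in back-titration = 0.03018 × 0.3230 = 9.748 × 10^-3 mol
n(HCl) left over = 9.748 × 10^-3 mol (1:1 ratio)
n(HCl) consumed by analyte = 0.04174 − 9.748 × 10^-3 = 0.03199 mol
From the 1:2 ratio, n(MgO) = 1/2 × 0.03199 = 0.01600 mol
mass of MgO = 0.01600 × 40.30 = 0.6446 g
% MgO = 0.6446 / 0.7053 × 100 = 91.40 %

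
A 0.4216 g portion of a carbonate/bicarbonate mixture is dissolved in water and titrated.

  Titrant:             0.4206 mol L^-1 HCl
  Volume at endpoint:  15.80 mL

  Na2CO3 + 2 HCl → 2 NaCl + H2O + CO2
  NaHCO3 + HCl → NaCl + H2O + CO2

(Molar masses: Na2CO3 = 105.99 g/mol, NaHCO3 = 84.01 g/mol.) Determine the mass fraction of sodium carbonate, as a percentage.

55.40 %

n(HCl) = 0.01580 × 0.4206 = 6.645 × 10^-3 mol
Let x = n(Na2CO3), y = n(NaHCO3).
Titrant: 2x + 1y = 6.645 × 10^-3;  mass: 105.99x + 84.01y = 0.4216
Solving, x = 2.204 × 10^-3 mol, y = 2.238 × 10^-3 mol
mass of Na2CO3 = 2.204 × 10^-3 × 105.99 = 0.2336 g
% Na2CO3 = 0.2336 / 0.4216 × 100 = 55.40 %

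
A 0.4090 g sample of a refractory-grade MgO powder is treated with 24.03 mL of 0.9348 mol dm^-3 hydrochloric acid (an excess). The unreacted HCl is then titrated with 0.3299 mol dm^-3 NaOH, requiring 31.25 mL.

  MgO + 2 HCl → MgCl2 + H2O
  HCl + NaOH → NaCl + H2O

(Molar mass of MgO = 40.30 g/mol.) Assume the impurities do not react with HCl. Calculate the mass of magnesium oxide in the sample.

0.2449 g

n(HCl) added = 0.02403 × 0.9348 = 0.02246 mol
n(NaOH) used in back-titration = 0.03125 × 0.3299 = 0.01031 mol
n(HCl) left over = 0.01031 mol (1:1 ratio)
n(HCl) consumed by analyte = 0.02246 − 0.01031 = 0.01215 mol
From the 1:2 ratio, n(MgO) = 1/2 × 0.01215 = 6.077 × 10^-3 mol
mass of MgO = 6.077 × 10^-3 × 40.30 = 0.2449 g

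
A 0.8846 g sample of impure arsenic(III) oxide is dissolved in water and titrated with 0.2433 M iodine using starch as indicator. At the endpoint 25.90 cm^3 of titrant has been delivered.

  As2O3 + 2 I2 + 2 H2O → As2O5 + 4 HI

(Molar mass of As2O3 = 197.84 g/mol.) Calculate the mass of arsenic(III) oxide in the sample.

0.6233 g

n(I2) = 0.02590 L × 0.2433 mol/L = 6.301 × 10^-3 mol
From the 1:2 ratio, n(As2O3) = 1/2 × 6.301 × 10^-3 = 3.151 × 10^-3 mol
mass of As2O3 = 3.151 × 10^-3 × 197.84 g/mol = 0.6233 g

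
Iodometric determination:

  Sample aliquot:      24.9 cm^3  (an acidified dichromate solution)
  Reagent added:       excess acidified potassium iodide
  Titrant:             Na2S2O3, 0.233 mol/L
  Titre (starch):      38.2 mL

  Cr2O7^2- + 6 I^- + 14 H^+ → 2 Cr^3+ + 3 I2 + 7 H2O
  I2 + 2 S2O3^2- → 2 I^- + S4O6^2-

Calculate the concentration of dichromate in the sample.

0.0596 mol/L

n(S2O3^2-) = 0.0382 × 0.233 = 8.90 × 10^-3 mol
n(I2) = n(S2O3^2-)/2 = 4.45 × 10^-3 mol
From the 1:3 ratio, n(Cr2O7^2-) in the aliquot = 1/3 × 4.45 × 10^-3 = 1.48 × 10^-3 mol
[Cr2O7^2-] = 1.48 × 10^-3 / 0.0249 = 0.0596 mol/L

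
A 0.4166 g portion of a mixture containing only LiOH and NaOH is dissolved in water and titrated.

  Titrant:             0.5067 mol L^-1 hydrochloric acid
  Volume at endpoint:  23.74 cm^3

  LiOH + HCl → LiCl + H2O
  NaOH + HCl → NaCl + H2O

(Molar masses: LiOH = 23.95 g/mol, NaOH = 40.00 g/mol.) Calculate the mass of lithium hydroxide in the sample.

0.09634 g

n(HCl) = 0.02374 × 0.5067 = 0.01203 mol
Let x = n(LiOH), y = n(NaOH).
Titrant: 1x + 1y = 0.01203;  mass: 23.95x + 40.00y = 0.4166
Solving, x = 4.023 × 10^-3 mol, y = 8.006 × 10^-3 mol
mass of LiOH = 4.023 × 10^-3 × 23.95 = 0.09634 g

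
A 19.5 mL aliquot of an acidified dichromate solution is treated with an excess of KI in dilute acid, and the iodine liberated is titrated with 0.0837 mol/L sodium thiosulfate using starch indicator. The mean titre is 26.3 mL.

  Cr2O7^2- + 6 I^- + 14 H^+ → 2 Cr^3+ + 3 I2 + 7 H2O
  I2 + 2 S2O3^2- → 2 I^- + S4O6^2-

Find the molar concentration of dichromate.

n(S2O3^2-) = 0.0263 × 0.0837 = 2.20 × 10^-3 mol
n(I2) = n(S2O3^2-)/2 = 1.10 × 10^-3 mol
From the 1:3 ratio, n(Cr2O7^2-) in the aliquot = 1/3 × 1.10 × 10^-3 = 3.67 × 10^-4 mol
[Cr2O7^2-] = 3.67 × 10^-4 / 0.0195 = 0.0188 mol/L

0.0188 mol/L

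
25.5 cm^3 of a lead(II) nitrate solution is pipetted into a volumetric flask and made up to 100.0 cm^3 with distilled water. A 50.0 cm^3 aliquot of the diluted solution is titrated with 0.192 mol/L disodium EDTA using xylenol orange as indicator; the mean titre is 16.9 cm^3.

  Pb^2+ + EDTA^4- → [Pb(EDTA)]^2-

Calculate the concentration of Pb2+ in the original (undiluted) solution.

n(EDTA) = 0.0169 × 0.192 = 3.24 × 10^-3 mol
n(Pb2+) in the aliquot = 3.24 × 10^-3 mol (1:1 ratio)
[Pb2+]_dilute = 3.24 × 10^-3 / 0.0500 = 0.0649 mol/L
Dilution factor = 100.0 / 25.5 = 3.922
[Pb2+]_stock = 0.0649 × 3.922 = 0.254 mol/L

0.254 mol/L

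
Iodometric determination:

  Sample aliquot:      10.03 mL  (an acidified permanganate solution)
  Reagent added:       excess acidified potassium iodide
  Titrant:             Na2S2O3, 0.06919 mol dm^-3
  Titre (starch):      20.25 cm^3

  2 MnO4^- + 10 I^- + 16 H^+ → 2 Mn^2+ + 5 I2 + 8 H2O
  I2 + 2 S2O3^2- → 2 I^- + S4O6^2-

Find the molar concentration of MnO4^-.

n(S2O3^2-) = 0.02025 × 0.06919 = 1.401 × 10^-3 mol
n(I2) = n(S2O3^2-)/2 = 7.005 × 10^-4 mol
From the 2:5 ratio, n(MnO4^-) in the aliquot = 2/5 × 7.005 × 10^-4 = 2.802 × 10^-4 mol
[MnO4^-] = 2.802 × 10^-4 / 0.01003 = 0.02794 mol/L

0.02794 mol/L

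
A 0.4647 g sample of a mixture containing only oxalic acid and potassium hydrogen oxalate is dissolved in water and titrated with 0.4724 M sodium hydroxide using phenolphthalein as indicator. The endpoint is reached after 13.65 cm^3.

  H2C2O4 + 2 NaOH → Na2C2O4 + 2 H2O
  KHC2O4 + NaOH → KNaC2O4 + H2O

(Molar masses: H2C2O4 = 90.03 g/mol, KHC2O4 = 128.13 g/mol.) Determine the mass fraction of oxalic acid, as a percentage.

42.13 %

n(NaOH) = 0.01365 × 0.4724 = 6.448 × 10^-3 mol
Let x = n(H2C2O4), y = n(KHC2O4).
Titrant: 2x + 1y = 6.448 × 10^-3;  mass: 90.03x + 128.13y = 0.4647
Solving, x = 2.175 × 10^-3 mol, y = 2.099 × 10^-3 mol
mass of H2C2O4 = 2.175 × 10^-3 × 90.03 = 0.1958 g
% H2C2O4 = 0.1958 / 0.4647 × 100 = 42.13 %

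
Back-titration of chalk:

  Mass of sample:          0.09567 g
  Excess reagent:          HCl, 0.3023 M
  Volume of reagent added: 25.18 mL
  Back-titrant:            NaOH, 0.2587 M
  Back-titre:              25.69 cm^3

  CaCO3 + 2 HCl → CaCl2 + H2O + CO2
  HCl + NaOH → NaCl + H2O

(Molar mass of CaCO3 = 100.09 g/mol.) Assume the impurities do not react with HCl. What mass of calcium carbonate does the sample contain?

0.04834 g

n(HCl) added = 0.02518 × 0.3023 = 7.612 × 10^-3 mol
n(NaOH) used in back-titration = 0.02569 × 0.2587 = 6.646 × 10^-3 mol
n(HCl) left over = 6.646 × 10^-3 mol (1:1 ratio)
n(HCl) consumed by analyte = 7.612 × 10^-3 − 6.646 × 10^-3 = 9.659 × 10^-4 mol
From the 1:2 ratio, n(CaCO3) = 1/2 × 9.659 × 10^-4 = 4.830 × 10^-4 mol
mass of CaCO3 = 4.830 × 10^-4 × 100.09 = 0.04834 g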